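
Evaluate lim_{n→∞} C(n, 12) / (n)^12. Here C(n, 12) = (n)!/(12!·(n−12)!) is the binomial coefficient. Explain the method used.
lim = 1/12! = 1/479001600

With N = n → ∞: C(N, 12) / N^12 = [N(N−1)…(N−11)] / (12! · N^12) = (1/12!) · 1 · (1 − 1/n) · … · (1 − 11/n). Each factor → 1 as N → ∞, so the limit is 1/12! = 1/479001600.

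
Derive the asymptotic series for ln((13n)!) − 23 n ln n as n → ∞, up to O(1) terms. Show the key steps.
ln((13n)!) − 23 n ln n = −10 n ln n + 13(ln 13 − 1) n + (1/2) ln(2π·13n) + O(1/n)

Stirling: ln((13n)!) = 13n ln(13n) − 13n + (1/2) ln(2π·13n) + O(1/n).
Expand 13n ln(13n) = 13n (ln n + ln 13) = 13n ln n + 13n ln 13.
Subtract 23n ln n: leading term is (13 − 23) n ln n = −10 n ln n. The next term is 13n ln 13 − 13n = 13(ln 13 − 1) n. Then the (1/2) ln(2π·13n) correction.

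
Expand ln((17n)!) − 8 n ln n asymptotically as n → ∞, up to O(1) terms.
ln((17n)!) − 8 n ln n = 9 n ln n + 17(ln 17 − 1) n + (1/2) ln(2π·17n) + O(1/n)

Stirling: ln((17n)!) = 17n ln(17n) − 17n + (1/2) ln(2π·17n) + O(1/n).
Expand 17n ln(17n) = 17n (ln n + ln 17) = 17n ln n + 17n ln 17.
Subtract 8n ln n: leading term is (17 − 8) n ln n = 9 n ln n. The next term is 17n ln 17 − 17n = 17(ln 17 − 1) n. Then the (1/2) ln(2π·17n) correction.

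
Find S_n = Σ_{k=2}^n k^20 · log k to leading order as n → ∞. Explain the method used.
S_n ~ n^21 log n / 21 − n^21 / 441

By integral comparison, S_n = ∫_1^n x^20 · log x dx + O(n^20 · log n). For the integral, ∫ x^20 log x dx = n^21 log n / 21 − n^21/441 (integration by parts). Hence S_n ~ n^21 log n / 21 − n^21 / 441.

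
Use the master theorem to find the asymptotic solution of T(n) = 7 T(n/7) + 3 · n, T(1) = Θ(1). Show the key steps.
T(n) = Θ(n log n)

log_7 7 = 1, and f(n) = 3 · n = Θ(n^(log_7 7)). This is Case 2 of the master theorem: T(n) = Θ(f(n) · log n) = Θ(n log n).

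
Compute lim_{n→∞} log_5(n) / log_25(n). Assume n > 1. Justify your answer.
lim = ln(25) / ln(5) = log_5(25)

Change of base: log_5(n) = ln n / ln 5 and log_25(n) = ln n / ln 25. The ratio is (ln n / ln 5) · (ln 25 / ln n) = ln 25 / ln 5, a constant independent of n. So the limit is ln 25 / ln 5 = log_5(25).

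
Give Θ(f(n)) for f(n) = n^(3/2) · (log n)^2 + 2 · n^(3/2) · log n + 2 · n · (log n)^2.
f(n) ∈ Θ(n^(3/2) · (log n)^2)

Compare the terms by growth order. For large n, n^a · (log n)^b dominates n^a' · (log n)^b' iff a > a', or (a = a' and b > b'). Ranking the 3 terms shows the dominant one is n^(3/2) · (log n)^2. Hence f(n) ∈ Θ(n^(3/2) · (log n)^2).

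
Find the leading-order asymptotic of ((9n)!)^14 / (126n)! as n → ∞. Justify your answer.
((9n)!)^14/(126n)! ~ ((2π·9n)^(13/2) / sqrt(14)) · 14^(−14·9n)  →  0

Write N = 9n. Stirling: N! ~ sqrt(2π N)(N/e)^N and (14N)! ~ sqrt(2π·14N)·(14N/e)^(14N).
  (N!)^14/(14N)! ~ (2π N)^(14/2) (N/e)^(14N) / [sqrt(2π·14N) (14N/e)^(14N)]
     = (2π N)^(14/2) / sqrt(2π·14N) · (N/(14N))^(14N)
     = (2π N)^((14−1)/2) / sqrt(14) · 14^(−14N).
Since 14^14 > 1, the factor 14^(−14N) decays exponentially, so the ratio → 0. Substituting N = 9n gives the stated form.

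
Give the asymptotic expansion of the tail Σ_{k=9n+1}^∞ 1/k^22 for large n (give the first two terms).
Σ_{k>9n} 1/k^22 = 1/(21 · (9n)^21) − 1/(2 · (9n)^22) + O(1/(9n)^23)

Compare to the integral: ∫_{9n}^∞ x^(−22) dx = [−x^(−21)/21]_{9n}^∞ = 1/((22−1)·(9n)^21). The Euler-Maclaurin correction adds −f(9n)/2 = −1/(2·(9n)^22). Euler-Maclaurin then gives
  Σ_{k>9n} 1/k^22 = ∫_{9n}^∞ dx/x^22 − 1/(2·(9n)^22) + O(1/(9n)^23).
(Equivalently this is ζ(22) − Σ_{k≤9n} 1/k^22.)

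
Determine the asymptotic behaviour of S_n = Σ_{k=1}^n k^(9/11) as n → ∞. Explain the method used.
S_n ~ (11/20) · n^(20/11)

Integral comparison: Σ_{k=1}^n k^(9/11) = ∫_0^n x^(9/11) dx + O(n^(9/11)). The integral is n^(1 + 9/11) / (1 + 9/11) = n^((9+11)/11) / ((9+11)/11) = (11/20) · n^(20/11).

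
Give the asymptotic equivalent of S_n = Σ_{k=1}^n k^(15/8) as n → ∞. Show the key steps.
S_n ~ (8/23) · n^(23/8)

Integral comparison: Σ_{k=1}^n k^(15/8) = ∫_0^n x^(15/8) dx + O(n^(15/8)). The integral is n^(1 + 15/8) / (1 + 15/8) = n^((15+8)/8) / ((15+8)/8) = (8/23) · n^(23/8).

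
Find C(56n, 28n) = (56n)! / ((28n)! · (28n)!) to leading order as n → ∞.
C(56n, 28n) ~ (4)^(28n) · sqrt(1/(π·28n))

Write N = 28n. Apply Stirling to each factorial:
  (2N)! ~ sqrt(2π·2N) · (2N/e)^(2N),
  N! ~ sqrt(2π N) · (N/e)^N,
  (1N)! ~ sqrt(2π·1N) · (1N/e)^(1N).
The exponential factors combine to (2N)^(2N) / (N^N · (1N)^(1N)) = 2^(2N)/1^(1N) = (2^2/1^1)^N = (4)^N.
The square-root prefactors combine to sqrt(2π·2N) / (sqrt(2π N)·sqrt(2π·1N)) = sqrt(2 / (2π·1·N)) = sqrt(1/(π·28n)).
Substituting N = 28n: C(56n, 28n) ~ (4)^(28n) · sqrt(1/(π·28n)).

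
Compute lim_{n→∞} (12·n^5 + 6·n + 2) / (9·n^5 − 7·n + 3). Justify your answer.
lim = 12/9 = 4/3

For large n the leading n^5 terms dominate both numerator and denominator. Dividing top and bottom by n^5, every other term tends to 0, leaving 12/9 = 4/3.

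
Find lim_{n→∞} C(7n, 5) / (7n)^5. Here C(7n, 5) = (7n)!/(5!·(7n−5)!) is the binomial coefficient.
lim = 1/5! = 1/120

With N = 7n → ∞: C(N, 5) / N^5 = [N(N−1)…(N−4)] / (5! · N^5) = (1/5!) · 1 · (1 − 1/(7n)) · (1 − 2/(7n)) · (1 − 3/(7n)) · (1 − 4/(7n)). Each factor → 1 as N → ∞, so the limit is 1/5! = 1/120.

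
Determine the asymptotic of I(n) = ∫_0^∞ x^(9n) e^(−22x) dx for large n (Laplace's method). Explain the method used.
I(n) ~ (sqrt(2π·9n) / 22) · (9n/(22e))^(9n)

Write the integrand as exp(9n ln x − 22x) and set f(x) = 9n ln x − 22x. Then f'(x) = 9n/x − 22 = 0 at x* = 9n/22, and f''(x*) = −9n/x*^2 = −22^2/(9n). Laplace's method (interior maximum) gives
  I(n) ~ e^(f(x*)) · sqrt(2π / |f''(x*)|)
        = exp(9n ln(9n/22) − 9n) · sqrt(2π · 9n / 22^2)
        = (9n/22)^(9n) e^(−9n) · sqrt(2π·9n) / 22
        = (sqrt(2π·9n) / 22) · (9n/(22e))^(9n).
This matches Γ(9n+1)/22^(9n+1) with Stirling applied to Γ.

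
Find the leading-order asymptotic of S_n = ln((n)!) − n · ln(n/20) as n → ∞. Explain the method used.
S_n ~ n · (ln 20 − 1) + O(ln n)

Stirling: ln((n)!) = n ln(n) − n + O(ln n).
  S_n = n ln(n) − n − n ln(n/20) + O(ln n)
      = n ln(n) − n ln n + n ln 20 − n + O(ln n)
      = n ln 20 − n + O(ln n)
      = n (ln 20 − 1) + O(ln n).
Numerically ln(20) − 1 ≈ 1.9957.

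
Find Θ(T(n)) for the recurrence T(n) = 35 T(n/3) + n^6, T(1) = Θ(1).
T(n) = Θ(n^6)

log_3 35 ≈ 3.236. f(n) = n^6 dominates n^(log_3 35) since 6 > 3.236, and the regularity condition a·f(n/b) = 35·(n/3)^6 = (35/729)·n^6 ≤ c·f(n) holds with c = 35/729 ≈ 0.048 < 1. So this is Case 3: T(n) = Θ(f(n)) = Θ(n^6).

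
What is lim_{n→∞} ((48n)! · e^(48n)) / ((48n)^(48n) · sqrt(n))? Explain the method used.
lim = sqrt(2π·48)

Stirling: (48n)! ~ sqrt(2π·48n) · (48n/e)^(48n). Hence
  (48n)! · e^(48n) / (48n)^(48n) ~ sqrt(2π·48n).
Dividing by sqrt(n): sqrt(2π·48n) / sqrt(n) = sqrt(2π·48) · n^((1−1)/2), so the limit is sqrt(2π·48).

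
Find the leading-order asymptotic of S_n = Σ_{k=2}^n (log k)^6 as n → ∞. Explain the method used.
S_n ~ n · (log n)^6

By integral comparison, S_n = ∫_1^n (log x)^6 dx + O((log n)^6). For the integral, the leading term of ∫_1^n (log x)^6 dx is n · (log n)^6 (by repeated integration by parts; each step lowers the log-exponent and produces a relatively O(1/log n) correction). Hence S_n ~ n · (log n)^6.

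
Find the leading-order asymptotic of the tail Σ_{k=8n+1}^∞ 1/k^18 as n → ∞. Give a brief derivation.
Σ_{k>8n} 1/k^18 ~ 1/(17 · (8n)^17)

Compare to the integral: ∫_{8n}^∞ x^(−18) dx = [−x^(−17)/17]_{8n}^∞ = 1/((18−1)·(8n)^17). Euler-Maclaurin then gives
  Σ_{k>8n} 1/k^18 = ∫_{8n}^∞ dx/x^18 − 1/(2·(8n)^18) + O(1/(8n)^19).
(Equivalently this is ζ(18) − Σ_{k≤8n} 1/k^18.)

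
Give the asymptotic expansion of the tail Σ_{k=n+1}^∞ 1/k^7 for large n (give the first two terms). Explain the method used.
Σ_{k>n} 1/k^7 = 1/(6 · n^6) − 1/(2 · n^7) + O(1/n^8)

Compare to the integral: ∫_{n}^∞ x^(−7) dx = [−x^(−6)/6]_{n}^∞ = 1/((7−1)·n^6). The Euler-Maclaurin correction adds −f(n)/2 = −1/(2·n^7). Euler-Maclaurin then gives
  Σ_{k>n} 1/k^7 = ∫_{n}^∞ dx/x^7 − 1/(2·n^7) + O(1/n^8).
(Equivalently this is ζ(7) − Σ_{k≤n} 1/k^7.)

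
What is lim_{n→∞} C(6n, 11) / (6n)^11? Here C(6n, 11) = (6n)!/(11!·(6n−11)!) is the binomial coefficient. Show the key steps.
lim = 1/11! = 1/39916800

With N = 6n → ∞: C(N, 11) / N^11 = [N(N−1)…(N−10)] / (11! · N^11) = (1/11!) · 1 · (1 − 1/(6n)) · … · (1 − 10/(6n)). Each factor → 1 as N → ∞, so the limit is 1/11! = 1/39916800.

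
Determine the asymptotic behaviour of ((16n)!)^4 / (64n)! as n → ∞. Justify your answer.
((16n)!)^4/(64n)! ~ ((2π·16n)^(3/2) / 2) · 4^(−4·16n)  →  0

Write N = 16n. Stirling: N! ~ sqrt(2π N)(N/e)^N and (4N)! ~ sqrt(2π·4N)·(4N/e)^(4N).
  (N!)^4/(4N)! ~ (2π N)^(4/2) (N/e)^(4N) / [sqrt(2π·4N) (4N/e)^(4N)]
     = (2π N)^(4/2) / sqrt(2π·4N) · (N/(4N))^(4N)
     = (2π N)^((4−1)/2) / 2 · 4^(−4N).
Since 4^4 > 1, the factor 4^(−4N) decays exponentially, so the ratio → 0. Substituting N = 16n gives the stated form.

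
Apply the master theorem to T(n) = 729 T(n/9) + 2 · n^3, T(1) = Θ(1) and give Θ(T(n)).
T(n) = Θ(n^3 log n)

log_9 729 = 3, and f(n) = 2 · n^3 = Θ(n^(log_9 729)). This is Case 2 of the master theorem: T(n) = Θ(f(n) · log n) = Θ(n^3 log n).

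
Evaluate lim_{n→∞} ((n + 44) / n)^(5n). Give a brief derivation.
lim = e^220

Rewrite as (1 + 44/n)^(5n). By the standard limit (1 + x/n)^n → e^x, we have (1 + 44/n)^n → e^44, and raising to the 5th power gives e^220.
More precisely, ln[(1 + 44/n)^(5n)] = 5n · ln(1 + 44/n) = 5n · (44/n + O(1/n^2)) = 220 + O(1/n) → 220.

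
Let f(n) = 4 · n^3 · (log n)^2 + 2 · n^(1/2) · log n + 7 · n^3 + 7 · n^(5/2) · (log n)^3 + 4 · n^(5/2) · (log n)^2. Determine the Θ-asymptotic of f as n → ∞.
f(n) ∈ Θ(n^3 · (log n)^2)

Compare the terms by growth order. For large n, n^a · (log n)^b dominates n^a' · (log n)^b' iff a > a', or (a = a' and b > b'). Ranking the 5 terms shows the dominant one is 4 · n^3 · (log n)^2. Hence f(n) ∈ Θ(n^3 · (log n)^2).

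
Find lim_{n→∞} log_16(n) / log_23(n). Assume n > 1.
lim = ln(23) / ln(16) = log_16(23)

Change of base: log_16(n) = ln n / ln 16 and log_23(n) = ln n / ln 23. The ratio is (ln n / ln 16) · (ln 23 / ln n) = ln 23 / ln 16, a constant independent of n. So the limit is ln 23 / ln 16 = log_16(23).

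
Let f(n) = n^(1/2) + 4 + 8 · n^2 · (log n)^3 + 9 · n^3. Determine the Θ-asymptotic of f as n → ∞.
f(n) ∈ Θ(n^3)

Compare the terms by growth order. For large n, n^a · (log n)^b dominates n^a' · (log n)^b' iff a > a', or (a = a' and b > b'). Ranking the 4 terms shows the dominant one is 9 · n^3. Hence f(n) ∈ Θ(n^3).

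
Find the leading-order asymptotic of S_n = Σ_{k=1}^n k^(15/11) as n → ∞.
S_n ~ (11/26) · n^(26/11)

Integral comparison: Σ_{k=1}^n k^(15/11) = ∫_0^n x^(15/11) dx + O(n^(15/11)). The integral is n^(1 + 15/11) / (1 + 15/11) = n^((15+11)/11) / ((15+11)/11) = (11/26) · n^(26/11).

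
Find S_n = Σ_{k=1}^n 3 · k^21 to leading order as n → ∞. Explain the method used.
S_n ~ 3 · n^22 / 22

By integral comparison (Euler-Maclaurin), Σ_{k=1}^n 3 · k^21 = 3 · ∫_0^n x^21 dx + O(n^21) = 3 · n^22/22 + O(n^21). (Equivalently, Faulhaber's formula gives the same leading term.)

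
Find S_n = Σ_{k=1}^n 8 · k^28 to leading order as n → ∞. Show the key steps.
S_n ~ 8 · n^29 / 29

By integral comparison (Euler-Maclaurin), Σ_{k=1}^n 8 · k^28 = 8 · ∫_0^n x^28 dx + O(n^28) = 8 · n^29/29 + O(n^28). (Equivalently, Faulhaber's formula gives the same leading term.)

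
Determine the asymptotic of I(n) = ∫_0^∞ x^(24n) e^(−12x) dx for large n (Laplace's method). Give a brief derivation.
I(n) ~ (sqrt(2π·24n) / 12) · (24n/(12e))^(24n)

Write the integrand as exp(24n ln x − 12x) and set f(x) = 24n ln x − 12x. Then f'(x) = 24n/x − 12 = 0 at x* = 24n/12, and f''(x*) = −24n/x*^2 = −12^2/(24n). Laplace's method (interior maximum) gives
  I(n) ~ e^(f(x*)) · sqrt(2π / |f''(x*)|)
        = exp(24n ln(24n/12) − 24n) · sqrt(2π · 24n / 12^2)
        = (24n/12)^(24n) e^(−24n) · sqrt(2π·24n) / 12
        = (sqrt(2π·24n) / 12) · (24n/(12e))^(24n).
This matches Γ(24n+1)/12^(24n+1) with Stirling applied to Γ.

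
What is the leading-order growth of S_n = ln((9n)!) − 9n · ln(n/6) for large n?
S_n ~ 9n · (ln 54 − 1) + O(ln n)

Stirling: ln((9n)!) = 9n ln(9n) − 9n + O(ln n).
  S_n = 9n ln(9n) − 9n − 9n ln(n/6) + O(ln n)
      = 9n ln(9n) − 9n ln n + 9n ln 6 − 9n + O(ln n)
      = 9n ln 9 + 9n ln 6 − 9n + O(ln n)
      = 9n (ln 54 − 1) + O(ln n).
Numerically ln(54) − 1 ≈ 2.9890.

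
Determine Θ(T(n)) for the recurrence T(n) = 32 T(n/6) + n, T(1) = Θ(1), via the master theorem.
T(n) = Θ(n^(log_6 32))

Master theorem: compare f(n) = n to n^(log_6 32) where log_6 32 ≈ 1.934. Since 1 < log_6 32, we have f(n) = O(n^(log_6 32 − ε)) for some ε > 0 — Case 1. Hence T(n) = Θ(n^(log_6 32)).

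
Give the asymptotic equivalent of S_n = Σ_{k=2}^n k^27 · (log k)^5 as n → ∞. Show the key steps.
S_n ~ n^28 · (log n)^5 / 28

By integral comparison, S_n = ∫_1^n x^27 · (log x)^5 dx + O(n^27 · (log n)^5). For the integral, the leading term of ∫_1^n x^27 (log x)^5 dx is n^28/28 · (log n)^5 (by repeated integration by parts; each step lowers the log-exponent and produces a relatively O(1/log n) correction). Hence S_n ~ n^28 · (log n)^5 / 28.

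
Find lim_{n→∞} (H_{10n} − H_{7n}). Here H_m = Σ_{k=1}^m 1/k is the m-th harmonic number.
lim = ln(10/7)

Euler-Maclaurin gives H_m = ln m + γ + 1/(2m) + O(1/m^2). The γ and O(1/m) terms cancel in the difference:
  H_{10n} − H_{7n} = ln(10n) − ln(7n) + O(1/n) = ln(10/7) + O(1/n).
Hence the limit is ln(10/7).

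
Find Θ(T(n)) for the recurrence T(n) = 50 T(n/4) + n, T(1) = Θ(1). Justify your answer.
T(n) = Θ(n^(log_4 50))

Master theorem: compare f(n) = n to n^(log_4 50) where log_4 50 ≈ 2.822. Since 1 < log_4 50, we have f(n) = O(n^(log_4 50 − ε)) for some ε > 0 — Case 1. Hence T(n) = Θ(n^(log_4 50)).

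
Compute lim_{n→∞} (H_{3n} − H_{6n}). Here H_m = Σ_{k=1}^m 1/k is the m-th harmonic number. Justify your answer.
lim = ln(3/6) = −ln 2

Euler-Maclaurin gives H_m = ln m + γ + 1/(2m) + O(1/m^2). The γ and O(1/m) terms cancel in the difference:
  H_{3n} − H_{6n} = ln(3n) − ln(6n) + O(1/n) = ln(3/6) + O(1/n).
Hence the limit is ln(3/6) = −ln 2.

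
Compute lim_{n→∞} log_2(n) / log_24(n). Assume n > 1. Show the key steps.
lim = ln(24) / ln(2) = log_2(24)

Change of base: log_2(n) = ln n / ln 2 and log_24(n) = ln n / ln 24. The ratio is (ln n / ln 2) · (ln 24 / ln n) = ln 24 / ln 2, a constant independent of n. So the limit is ln 24 / ln 2 = log_2(24).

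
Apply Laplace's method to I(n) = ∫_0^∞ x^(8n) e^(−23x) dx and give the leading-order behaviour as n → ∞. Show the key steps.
I(n) ~ (sqrt(2π·8n) / 23) · (8n/(23e))^(8n)

Write the integrand as exp(8n ln x − 23x) and set f(x) = 8n ln x − 23x. Then f'(x) = 8n/x − 23 = 0 at x* = 8n/23, and f''(x*) = −8n/x*^2 = −23^2/(8n). Laplace's method (interior maximum) gives
  I(n) ~ e^(f(x*)) · sqrt(2π / |f''(x*)|)
        = exp(8n ln(8n/23) − 8n) · sqrt(2π · 8n / 23^2)
        = (8n/23)^(8n) e^(−8n) · sqrt(2π·8n) / 23
        = (sqrt(2π·8n) / 23) · (8n/(23e))^(8n).
This matches Γ(8n+1)/23^(8n+1) with Stirling applied to Γ.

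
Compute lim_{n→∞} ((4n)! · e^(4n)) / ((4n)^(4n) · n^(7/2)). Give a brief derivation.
lim = 0

Stirling: (4n)! ~ sqrt(2π·4n) · (4n/e)^(4n). Hence
  (4n)! · e^(4n) / (4n)^(4n) ~ sqrt(2π·4n).
Dividing by n^(7/2): sqrt(2π·4n) / n^(7/2) = sqrt(2π·4) · n^((1−7)/2), so the expression behaves like sqrt(2π·4) · n^((1−7)/2) → 0.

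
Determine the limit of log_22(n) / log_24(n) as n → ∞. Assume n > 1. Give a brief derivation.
lim = ln(24) / ln(22) = log_22(24)

Change of base: log_22(n) = ln n / ln 22 and log_24(n) = ln n / ln 24. The ratio is (ln n / ln 22) · (ln 24 / ln n) = ln 24 / ln 22, a constant independent of n. So the limit is ln 24 / ln 22 = log_22(24).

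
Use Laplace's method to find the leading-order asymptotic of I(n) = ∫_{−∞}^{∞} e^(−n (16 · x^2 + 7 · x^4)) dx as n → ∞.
I(n) ~ sqrt(π/(16n))

φ(x) = 16 · x^2 + 7 · x^4 has its unique global minimum at x* = 0 (since φ'(x) = 32x + 28x^3 = 0 only at x = 0 for real x with both coefficients positive, and φ → ∞ as |x| → ∞). At x* = 0, φ(0) = 0 and φ''(0) = 32. Laplace's method then gives
  I(n) ~ sqrt(2π / (n · φ''(0))) · e^(−n φ(0)) = sqrt(2π / (32n)) = sqrt(π/(16n)).
The 7 · x^4 term contributes only at subleading order (an O(1/n) relative correction).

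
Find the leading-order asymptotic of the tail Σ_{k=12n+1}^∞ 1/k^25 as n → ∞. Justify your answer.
Σ_{k>12n} 1/k^25 ~ 1/(24 · (12n)^24)

Compare to the integral: ∫_{12n}^∞ x^(−25) dx = [−x^(−24)/24]_{12n}^∞ = 1/((25−1)·(12n)^24). Euler-Maclaurin then gives
  Σ_{k>12n} 1/k^25 = ∫_{12n}^∞ dx/x^25 − 1/(2·(12n)^25) + O(1/(12n)^26).
(Equivalently this is ζ(25) − Σ_{k≤12n} 1/k^25.)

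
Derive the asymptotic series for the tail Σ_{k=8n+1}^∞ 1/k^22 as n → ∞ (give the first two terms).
Σ_{k>8n} 1/k^22 = 1/(21 · (8n)^21) − 1/(2 · (8n)^22) + O(1/(8n)^23)

Compare to the integral: ∫_{8n}^∞ x^(−22) dx = [−x^(−21)/21]_{8n}^∞ = 1/((22−1)·(8n)^21). The Euler-Maclaurin correction adds −f(8n)/2 = −1/(2·(8n)^22). Euler-Maclaurin then gives
  Σ_{k>8n} 1/k^22 = ∫_{8n}^∞ dx/x^22 − 1/(2·(8n)^22) + O(1/(8n)^23).
(Equivalently this is ζ(22) − Σ_{k≤8n} 1/k^22.)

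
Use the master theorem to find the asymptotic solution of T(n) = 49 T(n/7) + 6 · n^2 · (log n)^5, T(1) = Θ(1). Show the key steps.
T(n) = Θ(n^2 · (log n)^6)

Here log_7 49 = 2 and f(n) = 6 · n^2 · (log n)^5 = Θ(n^(log_7 49) · (log n)^5). This is the extended Case 2 of the master theorem (f matches the critical exponent up to log factors), giving T(n) = Θ(n^(log_7 49) · (log n)^(5+1)) = Θ(n^2 · (log n)^6).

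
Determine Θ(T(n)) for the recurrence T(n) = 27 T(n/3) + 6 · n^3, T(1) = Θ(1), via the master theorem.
T(n) = Θ(n^3 log n)

log_3 27 = 3, and f(n) = 6 · n^3 = Θ(n^(log_3 27)). This is Case 2 of the master theorem: T(n) = Θ(f(n) · log n) = Θ(n^3 log n).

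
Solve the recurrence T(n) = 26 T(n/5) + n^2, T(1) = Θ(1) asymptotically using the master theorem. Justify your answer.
T(n) = Θ(n^(log_5 26))

Master theorem: compare f(n) = n^2 to n^(log_5 26) where log_5 26 ≈ 2.024. Since 2 < log_5 26, we have f(n) = O(n^(log_5 26 − ε)) for some ε > 0 — Case 1. Hence T(n) = Θ(n^(log_5 26)).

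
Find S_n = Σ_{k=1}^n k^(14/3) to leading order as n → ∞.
S_n ~ (3/17) · n^(17/3)

Integral comparison: Σ_{k=1}^n k^(14/3) = ∫_0^n x^(14/3) dx + O(n^(14/3)). The integral is n^(1 + 14/3) / (1 + 14/3) = n^((14+3)/3) / ((14+3)/3) = (3/17) · n^(17/3).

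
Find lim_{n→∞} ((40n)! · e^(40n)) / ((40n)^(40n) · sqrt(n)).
lim = sqrt(2π·40)

Stirling: (40n)! ~ sqrt(2π·40n) · (40n/e)^(40n). Hence
  (40n)! · e^(40n) / (40n)^(40n) ~ sqrt(2π·40n).
Dividing by sqrt(n): sqrt(2π·40n) / sqrt(n) = sqrt(2π·40) · n^((1−1)/2), so the limit is sqrt(2π·40).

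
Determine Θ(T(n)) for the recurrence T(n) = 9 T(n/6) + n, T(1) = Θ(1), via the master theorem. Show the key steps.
T(n) = Θ(n^(log_6 9))

Master theorem: compare f(n) = n to n^(log_6 9) where log_6 9 ≈ 1.226. Since 1 < log_6 9, we have f(n) = O(n^(log_6 9 − ε)) for some ε > 0 — Case 1. Hence T(n) = Θ(n^(log_6 9)).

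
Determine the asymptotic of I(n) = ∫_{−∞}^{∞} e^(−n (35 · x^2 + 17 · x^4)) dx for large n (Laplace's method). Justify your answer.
I(n) ~ sqrt(π/(35n))

φ(x) = 35 · x^2 + 17 · x^4 has its unique global minimum at x* = 0 (since φ'(x) = 70x + 68x^3 = 0 only at x = 0 for real x with both coefficients positive, and φ → ∞ as |x| → ∞). At x* = 0, φ(0) = 0 and φ''(0) = 70. Laplace's method then gives
  I(n) ~ sqrt(2π / (n · φ''(0))) · e^(−n φ(0)) = sqrt(2π / (70n)) = sqrt(π/(35n)).
The 17 · x^4 term contributes only at subleading order (an O(1/n) relative correction).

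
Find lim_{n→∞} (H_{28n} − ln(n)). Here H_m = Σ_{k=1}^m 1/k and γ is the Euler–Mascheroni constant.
lim = ln 28 + γ

By Euler-Maclaurin, H_m = ln m + γ + O(1/m). So
  H_{28n} − ln(n) = ln(28n) + γ − ln(n) + O(1/n)
                       = ln(28/1) + γ + O(1/n).
Hence the limit is ln(28/1) + γ.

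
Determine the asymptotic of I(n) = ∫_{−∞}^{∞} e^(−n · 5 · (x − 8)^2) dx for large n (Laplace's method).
I(n) = sqrt(π/(5n))

Here φ(x) = 5 · (x − 8)^2 has its unique minimum at x* = 8 with φ(x*) = 0 and φ''(x*) = 10. Laplace's method gives
  I(n) ~ e^(−n φ(x*)) · sqrt(2π / (n · φ''(x*))) = sqrt(2π / (10n)) = sqrt(π/(5n)).
This is exact: substituting u = (x − 8)·sqrt(5n) gives I(n) = (1/sqrt(5n)) ∫_{−∞}^{∞} e^(−u^2) du = sqrt(π/(5n)).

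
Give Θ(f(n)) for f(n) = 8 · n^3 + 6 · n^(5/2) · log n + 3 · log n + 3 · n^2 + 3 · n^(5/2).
f(n) ∈ Θ(n^3)

Compare the terms by growth order. For large n, n^a · (log n)^b dominates n^a' · (log n)^b' iff a > a', or (a = a' and b > b'). Ranking the 5 terms shows the dominant one is 8 · n^3. Hence f(n) ∈ Θ(n^3).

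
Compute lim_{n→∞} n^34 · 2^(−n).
lim = 0

Exponentials with base > 1 dominate every fixed polynomial: for any fixed c, n^c / 2^n → 0 as n → ∞ (e.g. by the ratio test, or by writing 2^n = e^(n ln 2) and noting e^(n ln 2) / n^c → ∞). Hence n^34 · 2^(−n) = n^34 / 2^n → 0.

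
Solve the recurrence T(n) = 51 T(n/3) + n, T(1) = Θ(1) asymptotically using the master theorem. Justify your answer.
T(n) = Θ(n^(log_3 51))

Master theorem: compare f(n) = n to n^(log_3 51) where log_3 51 ≈ 3.579. Since 1 < log_3 51, we have f(n) = O(n^(log_3 51 − ε)) for some ε > 0 — Case 1. Hence T(n) = Θ(n^(log_3 51)).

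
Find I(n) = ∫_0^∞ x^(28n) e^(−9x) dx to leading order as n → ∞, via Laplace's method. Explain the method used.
I(n) ~ (sqrt(2π·28n) / 9) · (28n/(9e))^(28n)

Write the integrand as exp(28n ln x − 9x) and set f(x) = 28n ln x − 9x. Then f'(x) = 28n/x − 9 = 0 at x* = 28n/9, and f''(x*) = −28n/x*^2 = −9^2/(28n). Laplace's method (interior maximum) gives
  I(n) ~ e^(f(x*)) · sqrt(2π / |f''(x*)|)
        = exp(28n ln(28n/9) − 28n) · sqrt(2π · 28n / 9^2)
        = (28n/9)^(28n) e^(−28n) · sqrt(2π·28n) / 9
        = (sqrt(2π·28n) / 9) · (28n/(9e))^(28n).
This matches Γ(28n+1)/9^(28n+1) with Stirling applied to Γ.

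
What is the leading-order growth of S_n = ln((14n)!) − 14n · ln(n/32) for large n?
S_n ~ 14n · (ln 448 − 1) + O(ln n)

Stirling: ln((14n)!) = 14n ln(14n) − 14n + O(ln n).
  S_n = 14n ln(14n) − 14n − 14n ln(n/32) + O(ln n)
      = 14n ln(14n) − 14n ln n + 14n ln 32 − 14n + O(ln n)
      = 14n ln 14 + 14n ln 32 − 14n + O(ln n)
      = 14n (ln 448 − 1) + O(ln n).
Numerically ln(448) − 1 ≈ 5.1048.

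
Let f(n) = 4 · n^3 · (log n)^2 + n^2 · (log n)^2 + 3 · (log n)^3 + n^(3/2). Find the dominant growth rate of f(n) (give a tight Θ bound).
f(n) ∈ Θ(n^3 · (log n)^2)

Compare the terms by growth order. For large n, n^a · (log n)^b dominates n^a' · (log n)^b' iff a > a', or (a = a' and b > b'). Ranking the 4 terms shows the dominant one is 4 · n^3 · (log n)^2. Hence f(n) ∈ Θ(n^3 · (log n)^2).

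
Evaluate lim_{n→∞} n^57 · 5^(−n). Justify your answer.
lim = 0

Exponentials with base > 1 dominate every fixed polynomial: for any fixed c, n^c / 5^n → 0 as n → ∞ (e.g. by the ratio test, or by writing 5^n = e^(n ln 5) and noting e^(n ln 5) / n^c → ∞). Hence n^57 · 5^(−n) = n^57 / 5^n → 0.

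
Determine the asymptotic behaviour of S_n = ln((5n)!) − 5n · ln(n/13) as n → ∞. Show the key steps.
S_n ~ 5n · (ln 65 − 1) + O(ln n)

Stirling: ln((5n)!) = 5n ln(5n) − 5n + O(ln n).
  S_n = 5n ln(5n) − 5n − 5n ln(n/13) + O(ln n)
      = 5n ln(5n) − 5n ln n + 5n ln 13 − 5n + O(ln n)
      = 5n ln 5 + 5n ln 13 − 5n + O(ln n)
      = 5n (ln 65 − 1) + O(ln n).
Numerically ln(65) − 1 ≈ 3.1744.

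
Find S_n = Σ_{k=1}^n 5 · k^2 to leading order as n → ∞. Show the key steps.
S_n ~ 5 · n^3 / 3

By integral comparison (Euler-Maclaurin), Σ_{k=1}^n 5 · k^2 = 5 · ∫_0^n x^2 dx + O(n^2) = 5 · n^3/3 + O(n^2). (Equivalently, Faulhaber's formula gives the same leading term.)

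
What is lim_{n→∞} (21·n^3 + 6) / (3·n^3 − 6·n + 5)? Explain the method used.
lim = 21/3 = 7

For large n the leading n^3 terms dominate both numerator and denominator. Dividing top and bottom by n^3, every other term tends to 0, leaving 21/3 = 7.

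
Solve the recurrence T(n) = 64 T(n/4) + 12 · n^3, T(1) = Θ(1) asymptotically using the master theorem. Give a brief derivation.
T(n) = Θ(n^3 log n)

log_4 64 = 3, and f(n) = 12 · n^3 = Θ(n^(log_4 64)). This is Case 2 of the master theorem: T(n) = Θ(f(n) · log n) = Θ(n^3 log n).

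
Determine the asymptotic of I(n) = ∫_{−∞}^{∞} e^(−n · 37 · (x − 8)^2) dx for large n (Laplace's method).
I(n) = sqrt(π/(37n))

Here φ(x) = 37 · (x − 8)^2 has its unique minimum at x* = 8 with φ(x*) = 0 and φ''(x*) = 74. Laplace's method gives
  I(n) ~ e^(−n φ(x*)) · sqrt(2π / (n · φ''(x*))) = sqrt(2π / (74n)) = sqrt(π/(37n)).
This is exact: substituting u = (x − 8)·sqrt(37n) gives I(n) = (1/sqrt(37n)) ∫_{−∞}^{∞} e^(−u^2) du = sqrt(π/(37n)).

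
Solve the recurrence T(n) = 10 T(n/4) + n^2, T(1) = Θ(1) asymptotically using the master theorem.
T(n) = Θ(n^2)

log_4 10 ≈ 1.661. f(n) = n^2 dominates n^(log_4 10) since 2 > 1.661, and the regularity condition a·f(n/b) = 10·(n/4)^2 = (10/16)·n^2 ≤ c·f(n) holds with c = 10/16 ≈ 0.625 < 1. So this is Case 3: T(n) = Θ(f(n)) = Θ(n^2).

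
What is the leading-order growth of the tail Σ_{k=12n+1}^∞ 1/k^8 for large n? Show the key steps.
Σ_{k>12n} 1/k^8 ~ 1/(7 · (12n)^7)

Compare to the integral: ∫_{12n}^∞ x^(−8) dx = [−x^(−7)/7]_{12n}^∞ = 1/((8−1)·(12n)^7). Euler-Maclaurin then gives
  Σ_{k>12n} 1/k^8 = ∫_{12n}^∞ dx/x^8 − 1/(2·(12n)^8) + O(1/(12n)^9).
(Equivalently this is ζ(8) − Σ_{k≤12n} 1/k^8.)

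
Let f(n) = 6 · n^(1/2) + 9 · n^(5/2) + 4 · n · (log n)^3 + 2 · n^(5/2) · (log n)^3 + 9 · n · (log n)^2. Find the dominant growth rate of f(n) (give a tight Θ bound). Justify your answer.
f(n) ∈ Θ(n^(5/2) · (log n)^3)

Compare the terms by growth order. For large n, n^a · (log n)^b dominates n^a' · (log n)^b' iff a > a', or (a = a' and b > b'). Ranking the 5 terms shows the dominant one is 2 · n^(5/2) · (log n)^3. Hence f(n) ∈ Θ(n^(5/2) · (log n)^3).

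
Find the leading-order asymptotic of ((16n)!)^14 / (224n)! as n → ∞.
((16n)!)^14/(224n)! ~ ((2π·16n)^(13/2) / sqrt(14)) · 14^(−14·16n)  →  0

Write N = 16n. Stirling: N! ~ sqrt(2π N)(N/e)^N and (14N)! ~ sqrt(2π·14N)·(14N/e)^(14N).
  (N!)^14/(14N)! ~ (2π N)^(14/2) (N/e)^(14N) / [sqrt(2π·14N) (14N/e)^(14N)]
     = (2π N)^(14/2) / sqrt(2π·14N) · (N/(14N))^(14N)
     = (2π N)^((14−1)/2) / sqrt(14) · 14^(−14N).
Since 14^14 > 1, the factor 14^(−14N) decays exponentially, so the ratio → 0. Substituting N = 16n gives the stated form.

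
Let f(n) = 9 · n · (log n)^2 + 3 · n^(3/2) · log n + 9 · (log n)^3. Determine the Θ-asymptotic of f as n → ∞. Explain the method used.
f(n) ∈ Θ(n^(3/2) · log n)

Compare the terms by growth order. For large n, n^a · (log n)^b dominates n^a' · (log n)^b' iff a > a', or (a = a' and b > b'). Ranking the 3 terms shows the dominant one is 3 · n^(3/2) · log n. Hence f(n) ∈ Θ(n^(3/2) · log n).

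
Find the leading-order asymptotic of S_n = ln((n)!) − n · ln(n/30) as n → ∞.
S_n ~ n · (ln 30 − 1) + O(ln n)

Stirling: ln((n)!) = n ln(n) − n + O(ln n).
  S_n = n ln(n) − n − n ln(n/30) + O(ln n)
      = n ln(n) − n ln n + n ln 30 − n + O(ln n)
      = n ln 30 − n + O(ln n)
      = n (ln 30 − 1) + O(ln n).
Numerically ln(30) − 1 ≈ 2.4012.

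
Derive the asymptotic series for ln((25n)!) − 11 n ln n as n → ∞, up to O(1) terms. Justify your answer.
ln((25n)!) − 11 n ln n = 14 n ln n + 25(ln 25 − 1) n + (1/2) ln(2π·25n) + O(1/n)

Stirling: ln((25n)!) = 25n ln(25n) − 25n + (1/2) ln(2π·25n) + O(1/n).
Expand 25n ln(25n) = 25n (ln n + ln 25) = 25n ln n + 25n ln 25.
Subtract 11n ln n: leading term is (25 − 11) n ln n = 14 n ln n. The next term is 25n ln 25 − 25n = 25(ln 25 − 1) n. Then the (1/2) ln(2π·25n) correction.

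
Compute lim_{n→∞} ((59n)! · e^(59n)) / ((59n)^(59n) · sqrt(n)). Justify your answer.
lim = sqrt(2π·59)

Stirling: (59n)! ~ sqrt(2π·59n) · (59n/e)^(59n). Hence
  (59n)! · e^(59n) / (59n)^(59n) ~ sqrt(2π·59n).
Dividing by sqrt(n): sqrt(2π·59n) / sqrt(n) = sqrt(2π·59) · n^((1−1)/2), so the limit is sqrt(2π·59).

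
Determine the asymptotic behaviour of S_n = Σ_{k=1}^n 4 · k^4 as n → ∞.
S_n ~ 4 · n^5 / 5

By integral comparison (Euler-Maclaurin), Σ_{k=1}^n 4 · k^4 = 4 · ∫_0^n x^4 dx + O(n^4) = 4 · n^5/5 + O(n^4). (Equivalently, Faulhaber's formula gives the same leading term.)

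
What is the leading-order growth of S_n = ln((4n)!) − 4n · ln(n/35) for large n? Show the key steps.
S_n ~ 4n · (ln 140 − 1) + O(ln n)

Stirling: ln((4n)!) = 4n ln(4n) − 4n + O(ln n).
  S_n = 4n ln(4n) − 4n − 4n ln(n/35) + O(ln n)
      = 4n ln(4n) − 4n ln n + 4n ln 35 − 4n + O(ln n)
      = 4n ln 4 + 4n ln 35 − 4n + O(ln n)
      = 4n (ln 140 − 1) + O(ln n).
Numerically ln(140) − 1 ≈ 3.9416.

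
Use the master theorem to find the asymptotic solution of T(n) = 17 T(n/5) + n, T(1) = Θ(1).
T(n) = Θ(n^(log_5 17))

Master theorem: compare f(n) = n to n^(log_5 17) where log_5 17 ≈ 1.760. Since 1 < log_5 17, we have f(n) = O(n^(log_5 17 − ε)) for some ε > 0 — Case 1. Hence T(n) = Θ(n^(log_5 17)).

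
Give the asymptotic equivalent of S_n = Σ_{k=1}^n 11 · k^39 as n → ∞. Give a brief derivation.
S_n ~ 11 · n^40 / 40

By integral comparison (Euler-Maclaurin), Σ_{k=1}^n 11 · k^39 = 11 · ∫_0^n x^39 dx + O(n^39) = 11 · n^40/40 + O(n^39). (Equivalently, Faulhaber's formula gives the same leading term.)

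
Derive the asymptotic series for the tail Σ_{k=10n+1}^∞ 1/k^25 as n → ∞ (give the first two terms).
Σ_{k>10n} 1/k^25 = 1/(24 · (10n)^24) − 1/(2 · (10n)^25) + O(1/(10n)^26)

Compare to the integral: ∫_{10n}^∞ x^(−25) dx = [−x^(−24)/24]_{10n}^∞ = 1/((25−1)·(10n)^24). The Euler-Maclaurin correction adds −f(10n)/2 = −1/(2·(10n)^25). Euler-Maclaurin then gives
  Σ_{k>10n} 1/k^25 = ∫_{10n}^∞ dx/x^25 − 1/(2·(10n)^25) + O(1/(10n)^26).
(Equivalently this is ζ(25) − Σ_{k≤10n} 1/k^25.)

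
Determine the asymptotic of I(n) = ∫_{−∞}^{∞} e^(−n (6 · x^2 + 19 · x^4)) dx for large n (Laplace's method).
I(n) ~ sqrt(π/(6n))

φ(x) = 6 · x^2 + 19 · x^4 has its unique global minimum at x* = 0 (since φ'(x) = 12x + 76x^3 = 0 only at x = 0 for real x with both coefficients positive, and φ → ∞ as |x| → ∞). At x* = 0, φ(0) = 0 and φ''(0) = 12. Laplace's method then gives
  I(n) ~ sqrt(2π / (n · φ''(0))) · e^(−n φ(0)) = sqrt(2π / (12n)) = sqrt(π/(6n)).
The 19 · x^4 term contributes only at subleading order (an O(1/n) relative correction).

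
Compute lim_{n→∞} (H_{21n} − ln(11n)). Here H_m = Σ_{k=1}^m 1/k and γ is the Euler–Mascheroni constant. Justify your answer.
lim = ln(21/11) + γ

By Euler-Maclaurin, H_m = ln m + γ + O(1/m). So
  H_{21n} − ln(11n) = ln(21n) + γ − ln(11n) + O(1/n)
                       = ln(21/11) + γ + O(1/n).
Hence the limit is ln(21/11) + γ.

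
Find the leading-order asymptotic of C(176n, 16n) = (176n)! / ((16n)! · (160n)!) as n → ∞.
C(176n, 16n) ~ (285311670611/10000000000)^(16n) · sqrt(11/(20π·16n))

Write N = 16n. Apply Stirling to each factorial:
  (11N)! ~ sqrt(2π·11N) · (11N/e)^(11N),
  N! ~ sqrt(2π N) · (N/e)^N,
  (10N)! ~ sqrt(2π·10N) · (10N/e)^(10N).
The exponential factors combine to (11N)^(11N) / (N^N · (10N)^(10N)) = 11^(11N)/10^(10N) = (11^11/10^10)^N = (285311670611/10000000000)^N.
The square-root prefactors combine to sqrt(2π·11N) / (sqrt(2π N)·sqrt(2π·10N)) = sqrt(11 / (2π·10·N)) = sqrt(11/(20π·16n)).
Substituting N = 16n: C(176n, 16n) ~ (285311670611/10000000000)^(16n) · sqrt(11/(20π·16n)).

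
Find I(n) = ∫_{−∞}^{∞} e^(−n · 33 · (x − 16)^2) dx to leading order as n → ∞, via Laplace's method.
I(n) = sqrt(π/(33n))

Here φ(x) = 33 · (x − 16)^2 has its unique minimum at x* = 16 with φ(x*) = 0 and φ''(x*) = 66. Laplace's method gives
  I(n) ~ e^(−n φ(x*)) · sqrt(2π / (n · φ''(x*))) = sqrt(2π / (66n)) = sqrt(π/(33n)).
This is exact: substituting u = (x − 16)·sqrt(33n) gives I(n) = (1/sqrt(33n)) ∫_{−∞}^{∞} e^(−u^2) du = sqrt(π/(33n)).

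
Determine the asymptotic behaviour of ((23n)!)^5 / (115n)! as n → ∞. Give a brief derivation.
((23n)!)^5/(115n)! ~ ((2π·23n)^(4/2) / sqrt(5)) · 5^(−5·23n)  →  0

Write N = 23n. Stirling: N! ~ sqrt(2π N)(N/e)^N and (5N)! ~ sqrt(2π·5N)·(5N/e)^(5N).
  (N!)^5/(5N)! ~ (2π N)^(5/2) (N/e)^(5N) / [sqrt(2π·5N) (5N/e)^(5N)]
     = (2π N)^(5/2) / sqrt(2π·5N) · (N/(5N))^(5N)
     = (2π N)^((5−1)/2) / sqrt(5) · 5^(−5N).
Since 5^5 > 1, the factor 5^(−5N) decays exponentially, so the ratio → 0. Substituting N = 23n gives the stated form.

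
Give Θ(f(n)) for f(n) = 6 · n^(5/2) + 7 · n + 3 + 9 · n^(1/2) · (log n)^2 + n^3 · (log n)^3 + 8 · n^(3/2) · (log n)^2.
f(n) ∈ Θ(n^3 · (log n)^3)

Compare the terms by growth order. For large n, n^a · (log n)^b dominates n^a' · (log n)^b' iff a > a', or (a = a' and b > b'). Ranking the 6 terms shows the dominant one is n^3 · (log n)^3. Hence f(n) ∈ Θ(n^3 · (log n)^3).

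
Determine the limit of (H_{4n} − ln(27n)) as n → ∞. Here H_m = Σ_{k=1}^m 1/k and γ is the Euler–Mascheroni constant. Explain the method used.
lim = ln(4/27) + γ

By Euler-Maclaurin, H_m = ln m + γ + O(1/m). So
  H_{4n} − ln(27n) = ln(4n) + γ − ln(27n) + O(1/n)
                       = ln(4/27) + γ + O(1/n).
Hence the limit is ln(4/27) + γ.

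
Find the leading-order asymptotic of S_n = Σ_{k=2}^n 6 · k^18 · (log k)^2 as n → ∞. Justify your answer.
S_n ~ 6 · n^19 · (log n)^2 / 19

By integral comparison, S_n = ∫_1^n 6 · x^18 · (log x)^2 dx + O(n^18 · (log n)^2). For the integral, the leading term of ∫_1^n x^18 (log x)^2 dx is n^19/19 · (log n)^2 (by repeated integration by parts; each step lowers the log-exponent and produces a relatively O(1/log n) correction). Hence S_n ~ 6 · n^19 · (log n)^2 / 19.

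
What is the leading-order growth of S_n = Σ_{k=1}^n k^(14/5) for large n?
S_n ~ (5/19) · n^(19/5)

Integral comparison: Σ_{k=1}^n k^(14/5) = ∫_0^n x^(14/5) dx + O(n^(14/5)). The integral is n^(1 + 14/5) / (1 + 14/5) = n^((14+5)/5) / ((14+5)/5) = (5/19) · n^(19/5).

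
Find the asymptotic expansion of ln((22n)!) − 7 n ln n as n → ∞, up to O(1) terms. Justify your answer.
ln((22n)!) − 7 n ln n = 15 n ln n + 22(ln 22 − 1) n + (1/2) ln(2π·22n) + O(1/n)

Stirling: ln((22n)!) = 22n ln(22n) − 22n + (1/2) ln(2π·22n) + O(1/n).
Expand 22n ln(22n) = 22n (ln n + ln 22) = 22n ln n + 22n ln 22.
Subtract 7n ln n: leading term is (22 − 7) n ln n = 15 n ln n. The next term is 22n ln 22 − 22n = 22(ln 22 − 1) n. Then the (1/2) ln(2π·22n) correction.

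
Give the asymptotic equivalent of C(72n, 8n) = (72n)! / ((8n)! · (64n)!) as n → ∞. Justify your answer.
C(72n, 8n) ~ (387420489/16777216)^(8n) · sqrt(9/(16π·8n))

Write N = 8n. Apply Stirling to each factorial:
  (9N)! ~ sqrt(2π·9N) · (9N/e)^(9N),
  N! ~ sqrt(2π N) · (N/e)^N,
  (8N)! ~ sqrt(2π·8N) · (8N/e)^(8N).
The exponential factors combine to (9N)^(9N) / (N^N · (8N)^(8N)) = 9^(9N)/8^(8N) = (9^9/8^8)^N = (387420489/16777216)^N.
The square-root prefactors combine to sqrt(2π·9N) / (sqrt(2π N)·sqrt(2π·8N)) = sqrt(9 / (2π·8·N)) = sqrt(9/(16π·8n)).
Substituting N = 8n: C(72n, 8n) ~ (387420489/16777216)^(8n) · sqrt(9/(16π·8n)).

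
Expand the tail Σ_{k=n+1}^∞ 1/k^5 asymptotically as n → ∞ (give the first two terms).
Σ_{k>n} 1/k^5 = 1/(4 · n^4) − 1/(2 · n^5) + O(1/n^6)

Compare to the integral: ∫_{n}^∞ x^(−5) dx = [−x^(−4)/4]_{n}^∞ = 1/((5−1)·n^4). The Euler-Maclaurin correction adds −f(n)/2 = −1/(2·n^5). Euler-Maclaurin then gives
  Σ_{k>n} 1/k^5 = ∫_{n}^∞ dx/x^5 − 1/(2·n^5) + O(1/n^6).
(Equivalently this is ζ(5) − Σ_{k≤n} 1/k^5.)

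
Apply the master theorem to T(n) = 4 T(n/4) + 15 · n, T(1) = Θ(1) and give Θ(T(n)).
T(n) = Θ(n log n)

log_4 4 = 1, and f(n) = 15 · n = Θ(n^(log_4 4)). This is Case 2 of the master theorem: T(n) = Θ(f(n) · log n) = Θ(n log n).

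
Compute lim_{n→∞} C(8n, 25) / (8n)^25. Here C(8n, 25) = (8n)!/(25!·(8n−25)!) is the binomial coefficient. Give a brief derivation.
lim = 1/25! = 1/15511210043330985984000000

With N = 8n → ∞: C(N, 25) / N^25 = [N(N−1)…(N−24)] / (25! · N^25) = (1/25!) · 1 · (1 − 1/(8n)) · … · (1 − 24/(8n)). Each factor → 1 as N → ∞, so the limit is 1/25! = 1/15511210043330985984000000.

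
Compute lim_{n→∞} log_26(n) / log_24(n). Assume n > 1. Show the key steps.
lim = ln(24) / ln(26) = log_26(24)

Change of base: log_26(n) = ln n / ln 26 and log_24(n) = ln n / ln 24. The ratio is (ln n / ln 26) · (ln 24 / ln n) = ln 24 / ln 26, a constant independent of n. So the limit is ln 24 / ln 26 = log_26(24).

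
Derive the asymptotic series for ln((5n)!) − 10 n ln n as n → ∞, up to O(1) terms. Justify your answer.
ln((5n)!) − 10 n ln n = −5 n ln n + 5(ln 5 − 1) n + (1/2) ln(2π·5n) + O(1/n)

Stirling: ln((5n)!) = 5n ln(5n) − 5n + (1/2) ln(2π·5n) + O(1/n).
Expand 5n ln(5n) = 5n (ln n + ln 5) = 5n ln n + 5n ln 5.
Subtract 10n ln n: leading term is (5 − 10) n ln n = −5 n ln n. The next term is 5n ln 5 − 5n = 5(ln 5 − 1) n. Then the (1/2) ln(2π·5n) correction.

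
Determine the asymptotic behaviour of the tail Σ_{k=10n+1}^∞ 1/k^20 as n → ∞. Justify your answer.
Σ_{k>10n} 1/k^20 ~ 1/(19 · (10n)^19)

Compare to the integral: ∫_{10n}^∞ x^(−20) dx = [−x^(−19)/19]_{10n}^∞ = 1/((20−1)·(10n)^19). Euler-Maclaurin then gives
  Σ_{k>10n} 1/k^20 = ∫_{10n}^∞ dx/x^20 − 1/(2·(10n)^20) + O(1/(10n)^21).
(Equivalently this is ζ(20) − Σ_{k≤10n} 1/k^20.)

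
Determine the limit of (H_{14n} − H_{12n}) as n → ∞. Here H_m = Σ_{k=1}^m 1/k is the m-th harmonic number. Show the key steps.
lim = ln(14/12) = ln(7/6)

Euler-Maclaurin gives H_m = ln m + γ + 1/(2m) + O(1/m^2). The γ and O(1/m) terms cancel in the difference:
  H_{14n} − H_{12n} = ln(14n) − ln(12n) + O(1/n) = ln(14/12) + O(1/n).
Hence the limit is ln(14/12) = ln(7/6).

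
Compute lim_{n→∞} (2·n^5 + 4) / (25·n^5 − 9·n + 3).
lim = 2/25

For large n the leading n^5 terms dominate both numerator and denominator. Dividing top and bottom by n^5, every other term tends to 0, leaving 2/25.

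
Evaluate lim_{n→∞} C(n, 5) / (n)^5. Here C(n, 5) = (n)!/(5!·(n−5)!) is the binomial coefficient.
lim = 1/5! = 1/120

With N = n → ∞: C(N, 5) / N^5 = [N(N−1)…(N−4)] / (5! · N^5) = (1/5!) · 1 · (1 − 1/n) · (1 − 2/n) · (1 − 3/n) · (1 − 4/n). Each factor → 1 as N → ∞, so the limit is 1/5! = 1/120.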